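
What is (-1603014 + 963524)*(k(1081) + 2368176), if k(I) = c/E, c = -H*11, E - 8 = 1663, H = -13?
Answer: -2530604049618110/1671 ≈ -1.5144e+12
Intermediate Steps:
E = 1671 (E = 8 + 1663 = 1671)
c = 143 (c = -(-13*11) = -(-143) = -1*(-143) = 143)
k(I) = 143/1671
(-1603014 + 963524)*(k(1081) + 2368176) = (-1603014 + 963524)*(143/1671 + 2368176) = -639490*3957222239/1671 = -2530604049618110/1671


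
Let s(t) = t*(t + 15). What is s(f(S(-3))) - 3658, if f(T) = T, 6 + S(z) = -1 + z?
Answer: -3708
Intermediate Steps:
S(z) = -7 + z (S(z) = -6 + (-1 + z) = -7 + z)
s(t) = t*(15 + t)
s(f(S(-3))) - 3658 = (-7 - 3)*(15 + (-7 - 3)) - 3658 = -10*(15 - 10) - 3658 = -10*5 - 3658 = -50 - 3658 = -3708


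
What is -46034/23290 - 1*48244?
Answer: -561824397/11645 ≈ -48246.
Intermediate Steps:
-46034/23290 - 1*48244 = -46034*1/23290 - 48244 = -23017/11645 - 48244 = -561824397/11645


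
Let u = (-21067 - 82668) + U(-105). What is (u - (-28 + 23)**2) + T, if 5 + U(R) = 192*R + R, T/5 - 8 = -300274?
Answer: -1625360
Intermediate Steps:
T = -1501330 (T = 40 + 5*(-300274) = 40 - 1501370 = -1501330)
U(R) = -5 + 193*R (U(R) = -5 + (192*R + R) = -5 + 193*R)
u = -124005 (u = (-21067 - 82668) + (-5 + 193*(-105)) = -103735 + (-5 - 20265) = -103735 - 20270 = -124005)
(u - (-28 + 23)**2) + T = (-124005 - (-28 + 23)**2) - 1501330 = (-124005 - 1*(-5)**2) - 1501330 = (-124005 - 1*25) - 1501330 = (-124005 - 25) - 1501330 = -124030 - 1501330 = -1625360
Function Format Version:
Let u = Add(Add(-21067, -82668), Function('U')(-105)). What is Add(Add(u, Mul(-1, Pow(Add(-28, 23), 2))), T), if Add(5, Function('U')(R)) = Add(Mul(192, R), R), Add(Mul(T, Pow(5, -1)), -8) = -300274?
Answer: -1625360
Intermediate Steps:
T = -1501330 (T = Add(40, Mul(5, -300274)) = Add(40, -1501370) = -1501330)
Function('U')(R) = Add(-5, Mul(193, R)) (Function('U')(R) = Add(-5, Add(Mul(192, R), R)) = Add(-5, Mul(193, R)))
u = -124005 (u = Add(Add(-21067, -82668), Add(-5, Mul(193, -105))) = Add(-103735, Add(-5, -20265)) = Add(-103735, -20270) = -124005)
Add(Add(u, Mul(-1, Pow(Add(-28, 23), 2))), T) = Add(Add(-124005, Mul(-1, Pow(Add(-28, 23), 2))), -1501330) = Add(Add(-124005, Mul(-1, Pow(-5, 2))), -1501330) = Add(Add(-124005, Mul(-1, 25)), -1501330) = Add(Add(-124005, -25), -1501330) = Add(-124030, -1501330) = -1625360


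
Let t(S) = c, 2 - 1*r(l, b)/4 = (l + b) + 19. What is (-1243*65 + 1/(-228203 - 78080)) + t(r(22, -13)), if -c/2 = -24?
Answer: -24731433402/306283 ≈ -80747.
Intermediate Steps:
c = 48 (c = -2*(-24) = 48)
r(l, b) = -68 - 4*b - 4*l (r(l, b) = 8 - 4*((l + b) + 19) = 8 - 4*((b + l) + 19) = 8 - 4*(19 + b + l) = 8 + (-76 - 4*b - 4*l) = -68 - 4*b - 4*l)
t(S) = 48
(-1243*65 + 1/(-228203 - 78080)) + t(r(22, -13)) = (-1243*65 + 1/(-228203 - 78080)) + 48 = (-80795 + 1/(-306283)) + 48 = (-80795 - 1/306283) + 48 = -24746134986/306283 + 48 = -24731433402/306283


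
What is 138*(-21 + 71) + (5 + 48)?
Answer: 6953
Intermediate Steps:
138*(-21 + 71) + (5 + 48) = 138*50 + 53 = 6900 + 53 = 6953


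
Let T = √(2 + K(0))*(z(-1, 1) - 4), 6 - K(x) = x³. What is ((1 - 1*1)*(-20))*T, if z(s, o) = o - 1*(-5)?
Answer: 0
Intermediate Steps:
K(x) = 6 - x³
z(s, o) = 5 + o (z(s, o) = o + 5 = 5 + o)
T = 4*√2 (T = √(2 + (6 - 1*0³))*((5 + 1) - 4) = √(2 + (6 - 1*0))*(6 - 4) = √(2 + (6 + 0))*2 = √(2 + 6)*2 = √8*2 = (2*√2)*2 = 4*√2 ≈ 5.6569)
((1 - 1*1)*(-20))*T = ((1 - 1*1)*(-20))*(4*√2) = ((1 - 1)*(-20))*(4*√2) = (0*(-20))*(4*√2) = 0*(4*√2) = 0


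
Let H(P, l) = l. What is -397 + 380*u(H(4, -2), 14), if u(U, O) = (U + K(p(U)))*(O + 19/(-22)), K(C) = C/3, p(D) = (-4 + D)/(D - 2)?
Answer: -86732/11 ≈ -7884.7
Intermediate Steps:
p(D) = (-4 + D)/(-2 + D)
K(C) = C/3 (K(C) = C*(⅓) = C/3)
u(U, O) = (-19/22 + O)*(U + (-4 + U)/(3*(-2 + U))) (u(U, O) = (U + ((-4 + U)/(-2 + U))/3)*(O + 19/(-22)) = (U + (-4 + U)/(3*(-2 + U)))*(O + 19*(-1/22)) = (U + (-4 + U)/(3*(-2 + U)))*(O - 19/22) = (U + (-4 + U)/(3*(-2 + U)))*(-19/22 + O) = (-19/22 + O)*(U + (-4 + U)/(3*(-2 + U))))
-397 + 380*u(H(4, -2), 14) = -397 + 380*((76 - 19*(-2) + 22*14*(-4 - 2) + 3*(-2)*(-19 + 22*14)*(-2 - 2))/(66*(-2 - 2))) = -397 + 380*((1/66)*(76 + 38 + 22*14*(-6) + 3*(-2)*(-19 + 308)*(-4))/(-4)) = -397 + 380*((1/66)*(-¼)*(76 + 38 - 1848 + 3*(-2)*289*(-4))) = -397 + 380*((1/66)*(-¼)*(76 + 38 - 1848 + 6936)) = -397 + 380*((1/66)*(-¼)*5202) = -397 + 380*(-867/44) = -397 - 82365/11 = -86732/11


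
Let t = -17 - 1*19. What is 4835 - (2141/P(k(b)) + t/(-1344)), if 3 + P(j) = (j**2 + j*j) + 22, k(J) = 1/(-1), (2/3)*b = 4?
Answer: 227185/48 ≈ 4733.0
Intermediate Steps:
t = -36 (t = -17 - 19 = -36)
b = 6 (b = (3/2)*4 = 6)
k(J) = -1
P(j) = 19 + 2*j**2 (P(j) = -3 + ((j**2 + j*j) + 22) = -3 + ((j**2 + j**2) + 22) = -3 + (2*j**2 + 22) = -3 + (22 + 2*j**2) = 19 + 2*j**2)
4835 - (2141/P(k(b)) + t/(-1344)) = 4835 - (2141/(19 + 2*(-1)**2) - 36/(-1344)) = 4835 - (2141/(19 + 2*1) - 36*(-1/1344)) = 4835 - (2141/(19 + 2) + 3/112) = 4835 - (2141/21 + 3/112) = 4835 - 1*4895/48 = 4835 - 4895/48 = 227185/48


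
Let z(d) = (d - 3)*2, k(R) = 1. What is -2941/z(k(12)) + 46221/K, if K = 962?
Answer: 1507063/1924 ≈ 783.30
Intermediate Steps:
z(d) = -6 + 2*d (z(d) = (-3 + d)*2 = -6 + 2*d)
-2941/z(k(12)) + 46221/K = -2941/(-6 + 2*1) + 46221/962 = -2941/(-6 + 2) + 46221*(1/962) = -2941/(-4) + 46221/962 = -2941*(-¼) + 46221/962 = 2941/4 + 46221/962 = 1507063/1924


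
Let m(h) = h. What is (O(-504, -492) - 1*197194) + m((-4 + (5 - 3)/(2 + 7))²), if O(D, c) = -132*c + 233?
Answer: -10692221/81 ≈ -1.3200e+5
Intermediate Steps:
O(D, c) = 233 - 132*c
(O(-504, -492) - 1*197194) + m((-4 + (5 - 3)/(2 + 7))²) = ((233 - 132*(-492)) - 1*197194) + (-4 + (5 - 3)/(2 + 7))² = ((233 + 64944) - 197194) + (-4 + 2/9)² = (65177 - 197194) + (-4 + 2*(⅑))² = -132017 + (-4 + 2/9)² = -132017 + (-34/9)² = -132017 + 1156/81 = -10692221/81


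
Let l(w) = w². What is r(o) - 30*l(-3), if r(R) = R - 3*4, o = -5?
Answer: -287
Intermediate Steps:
r(R) = -12 + R (r(R) = R - 12 = -12 + R)
r(o) - 30*l(-3) = (-12 - 5) - 30*(-3)² = -17 - 30*9 = -17 - 270 = -287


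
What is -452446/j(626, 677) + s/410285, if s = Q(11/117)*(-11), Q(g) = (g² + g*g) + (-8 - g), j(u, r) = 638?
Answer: -1270556515819882/1791628845435 ≈ -709.16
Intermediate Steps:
Q(g) = -8 - g + 2*g² (Q(g) = (g² + g²) + (-8 - g) = 2*g² + (-8 - g) = -8 - g + 2*g²)
s = 1216127/13689 (s = (-8 - 11/117 + 2*(11/117)²)*(-11) = (-8 - 11/117 + 2*(11*(1/117))²)*(-11) = (-8 - 1*11/117 + 2*(11/117)²)*(-11) = (-8 - 11/117 + 2*(121/13689))*(-11) = (-8 - 11/117 + 242/13689)*(-11) = -110557/13689*(-11) = 1216127/13689 ≈ 88.840)
-452446/j(626, 677) + s/410285 = -452446/638 + (1216127/13689)/410285 = -452446*1/638 + (1216127/13689)*(1/410285) = -226223/319 + 1216127/5616391365 = -1270556515819882/1791628845435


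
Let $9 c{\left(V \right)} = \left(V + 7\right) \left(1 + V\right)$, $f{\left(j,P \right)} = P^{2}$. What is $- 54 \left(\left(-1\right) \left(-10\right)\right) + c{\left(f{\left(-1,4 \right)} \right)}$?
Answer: $- \frac{4469}{9} \approx -496.56$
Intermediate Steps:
$c{\left(V \right)} = \frac{\left(1 + V\right) \left(7 + V\right)}{9}$ ($c{\left(V \right)} = \frac{\left(V + 7\right) \left(1 + V\right)}{9} = \frac{\left(7 + V\right) \left(1 + V\right)}{9} = \frac{\left(1 + V\right) \left(7 + V\right)}{9}$)
$- 54 \left(\left(-1\right) \left(-10\right)\right) + c{\left(f{\left(-1,4 \right)} \right)} = - 54 \left(\left(-1\right) \left(-10\right)\right) + \left(\frac{7}{9} + \frac{\left(4^{2}\right)^{2}}{9} + \frac{8 \cdot 4^{2}}{9}\right) = \left(-54\right) 10 + \left(\frac{7}{9} + \frac{16^{2}}{9} + \frac{8}{9} \cdot 16\right) = -540 + \left(\frac{7}{9} + \frac{1}{9} \cdot 256 + \frac{128}{9}\right) = -540 + \left(\frac{7}{9} + \frac{256}{9} + \frac{128}{9}\right) = -540 + \frac{391}{9} = - \frac{4469}{9}$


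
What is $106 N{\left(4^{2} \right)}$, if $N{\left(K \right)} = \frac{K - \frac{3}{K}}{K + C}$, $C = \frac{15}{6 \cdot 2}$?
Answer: $\frac{583}{6} \approx 97.167$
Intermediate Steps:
$C = \frac{5}{4}$ ($C = \frac{15}{12} = 15 \cdot \frac{1}{12} = \frac{5}{4} \approx 1.25$)
$N{\left(K \right)} = \frac{K - \frac{3}{K}}{\frac{5}{4} + K}$ ($N{\left(K \right)} = \frac{K - \frac{3}{K}}{K + \frac{5}{4}} = \frac{K - \frac{3}{K}}{\frac{5}{4} + K}$)
$106 N{\left(4^{2} \right)} = 106 \frac{4 \left(-3 + \left(4^{2}\right)^{2}\right)}{4^{2} \left(5 + 4 \cdot 4^{2}\right)} = 106 \frac{4 \left(-3 + 16^{2}\right)}{16 \left(5 + 4 \cdot 16\right)} = 106 \cdot 4 \cdot \frac{1}{16} \frac{1}{5 + 64} \left(-3 + 256\right) = 106 \cdot 4 \cdot \frac{1}{16} \cdot \frac{1}{69} \cdot 253 = 106 \cdot \frac{11}{12} = \frac{583}{6}$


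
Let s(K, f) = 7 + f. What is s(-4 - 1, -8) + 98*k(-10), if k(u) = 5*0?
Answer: -1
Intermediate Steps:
k(u) = 0
s(-4 - 1, -8) + 98*k(-10) = (7 - 8) + 98*0 = -1 + 0 = -1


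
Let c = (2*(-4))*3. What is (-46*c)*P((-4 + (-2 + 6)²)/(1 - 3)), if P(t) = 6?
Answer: 6624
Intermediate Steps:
c = -24 (c = -8*3 = -24)
(-46*c)*P((-4 + (-2 + 6)²)/(1 - 3)) = -46*(-24)*6 = 1104*6 = 6624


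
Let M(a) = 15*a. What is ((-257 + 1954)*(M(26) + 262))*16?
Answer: 17703104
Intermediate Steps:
((-257 + 1954)*(M(26) + 262))*16 = ((-257 + 1954)*(15*26 + 262))*16 = (1697*(390 + 262))*16 = (1697*652)*16 = 1106444*16 = 17703104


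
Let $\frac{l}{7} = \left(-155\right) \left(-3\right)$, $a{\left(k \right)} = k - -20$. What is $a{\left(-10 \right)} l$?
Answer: $32550$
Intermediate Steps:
$a{\left(k \right)} = 20 + k$ ($a{\left(k \right)} = k + 20 = 20 + k$)
$l = 3255$ ($l = 7 \left(\left(-155\right) \left(-3\right)\right) = 7 \cdot 465 = 3255$)
$a{\left(-10 \right)} l = \left(20 - 10\right) 3255 = 10 \cdot 3255 = 32550$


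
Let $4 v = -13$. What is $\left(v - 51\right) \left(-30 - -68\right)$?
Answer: $- \frac{4123}{2} \approx -2061.5$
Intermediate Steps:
$v = - \frac{13}{4}$ ($v = \frac{1}{4} \left(-13\right) = - \frac{13}{4} \approx -3.25$)
$\left(v - 51\right) \left(-30 - -68\right) = \left(- \frac{13}{4} - 51\right) \left(-30 - -68\right) = - \frac{217 \left(-30 + 68\right)}{4} = \left(- \frac{217}{4}\right) 38 = - \frac{4123}{2}$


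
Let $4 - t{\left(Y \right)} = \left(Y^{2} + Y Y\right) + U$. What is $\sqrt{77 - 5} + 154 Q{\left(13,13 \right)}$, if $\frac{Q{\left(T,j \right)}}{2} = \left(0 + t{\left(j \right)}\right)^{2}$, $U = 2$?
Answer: $34771968 + 6 \sqrt{2} \approx 3.4772 \cdot 10^{7}$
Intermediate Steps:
$t{\left(Y \right)} = 2 - 2 Y^{2}$ ($t{\left(Y \right)} = 4 - \left(\left(Y^{2} + Y Y\right) + 2\right) = 4 - \left(\left(Y^{2} + Y^{2}\right) + 2\right) = 4 - \left(2 Y^{2} + 2\right) = 4 - \left(2 + 2 Y^{2}\right) = 2 - 2 Y^{2}$)
$Q{\left(T,j \right)} = 2 \left(2 - 2 j^{2}\right)^{2}$ ($Q{\left(T,j \right)} = 2 \left(0 - \left(-2 + 2 j^{2}\right)\right)^{2} = 2 \left(2 - 2 j^{2}\right)^{2}$)
$\sqrt{77 - 5} + 154 Q{\left(13,13 \right)} = \sqrt{77 - 5} + 154 \cdot 8 \left(-1 + 13^{2}\right)^{2} = \sqrt{72} + 154 \cdot 8 \left(-1 + 169\right)^{2} = 6 \sqrt{2} + 154 \cdot 8 \cdot 168^{2} = 6 \sqrt{2} + 154 \cdot 8 \cdot 28224 = 6 \sqrt{2} + 154 \cdot 225792 = 6 \sqrt{2} + 34771968 = 34771968 + 6 \sqrt{2}$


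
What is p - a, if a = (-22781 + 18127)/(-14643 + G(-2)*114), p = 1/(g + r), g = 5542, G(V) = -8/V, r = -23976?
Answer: -85806023/261523158 ≈ -0.32810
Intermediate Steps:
p = -1/18434 (p = 1/(5542 - 23976) = 1/(-18434) = -1/18434 ≈ -5.4248e-5)
a = 4654/14187 (a = (-22781 + 18127)/(-14643 - 8/(-2)*114) = -4654/(-14643 - 8*(-½)*114) = -4654/(-14643 + 4*114) = -4654/(-14643 + 456) = -4654/(-14187) = -4654*(-1/14187) = 4654/14187 ≈ 0.32805)
p - a = -1/18434 - 1*4654/14187 = -1/18434 - 4654/14187 = -85806023/261523158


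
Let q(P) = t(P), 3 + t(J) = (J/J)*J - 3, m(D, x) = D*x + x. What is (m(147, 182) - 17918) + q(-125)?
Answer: 8887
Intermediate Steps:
m(D, x) = x + D*x
t(J) = -6 + J (t(J) = -3 + ((J/J)*J - 3) = -3 + (1*J - 3) = -3 + (J - 3) = -3 + (-3 + J) = -6 + J)
q(P) = -6 + P
(m(147, 182) - 17918) + q(-125) = (182*(1 + 147) - 17918) + (-6 - 125) = (182*148 - 17918) - 131 = (26936 - 17918) - 131 = 9018 - 131 = 8887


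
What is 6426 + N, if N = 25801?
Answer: 32227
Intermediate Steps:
6426 + N = 6426 + 25801 = 32227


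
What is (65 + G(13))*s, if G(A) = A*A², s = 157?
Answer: 355134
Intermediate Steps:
G(A) = A³
(65 + G(13))*s = (65 + 13³)*157 = (65 + 2197)*157 = 2262*157 = 355134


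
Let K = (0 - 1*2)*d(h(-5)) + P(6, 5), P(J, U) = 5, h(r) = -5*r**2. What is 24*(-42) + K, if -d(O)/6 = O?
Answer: -2503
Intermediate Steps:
d(O) = -6*O
K = -1495 (K = (0 - 1*2)*(-(-30)*(-5)**2) + 5 = (0 - 2)*(-(-30)*25) + 5 = -(-12)*(-125) + 5 = -2*750 + 5 = -1500 + 5 = -1495)
24*(-42) + K = 24*(-42) - 1495 = -1008 - 1495 = -2503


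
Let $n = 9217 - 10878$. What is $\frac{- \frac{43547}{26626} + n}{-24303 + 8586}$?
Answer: $\frac{1428043}{13499382} \approx 0.10579$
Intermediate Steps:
$n = -1661$ ($n = 9217 - 10878 = -1661$)
$\frac{- \frac{43547}{26626} + n}{-24303 + 8586} = \frac{- \frac{43547}{26626} - 1661}{-24303 + 8586} = \frac{\left(-43547\right) \frac{1}{26626} - 1661}{-15717} = \left(- \frac{43547}{26626} - 1661\right) \left(- \frac{1}{15717}\right) = \left(- \frac{44269333}{26626}\right) \left(- \frac{1}{15717}\right) = \frac{1428043}{13499382}$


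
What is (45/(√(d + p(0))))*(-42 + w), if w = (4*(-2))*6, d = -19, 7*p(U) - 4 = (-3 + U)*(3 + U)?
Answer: 675*I*√966/23 ≈ 912.15*I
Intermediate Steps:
p(U) = 4/7 + (-3 + U)*(3 + U)/7 (p(U) = 4/7 + ((-3 + U)*(3 + U))/7 = 4/7 + (-3 + U)*(3 + U)/7)
w = -48 (w = -8*6 = -48)
(45/(√(d + p(0))))*(-42 + w) = (45/(√(-19 + (-5/7 + (⅐)*0²))))*(-42 - 48) = (45/(√(-19 + (-5/7 + (⅐)*0))))*(-90) = (45/(√(-19 + (-5/7 + 0))))*(-90) = (45/(√(-19 - 5/7)))*(-90) = (45/(√(-138/7)))*(-90) = (45/((I*√966/7)))*(-90) = (45*(-I*√966/138))*(-90) = -15*I*√966/46*(-90) = 675*I*√966/23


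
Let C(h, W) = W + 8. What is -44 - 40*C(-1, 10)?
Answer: -764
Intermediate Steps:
C(h, W) = 8 + W
-44 - 40*C(-1, 10) = -44 - 40*(8 + 10) = -44 - 40*18 = -44 - 720 = -764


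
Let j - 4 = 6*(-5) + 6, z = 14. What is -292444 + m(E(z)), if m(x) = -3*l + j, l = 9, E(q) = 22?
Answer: -292491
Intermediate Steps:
j = -20 (j = 4 + (6*(-5) + 6) = 4 + (-30 + 6) = 4 - 24 = -20)
m(x) = -47 (m(x) = -3*9 - 20 = -27 - 20 = -47)
-292444 + m(E(z)) = -292444 - 47 = -292491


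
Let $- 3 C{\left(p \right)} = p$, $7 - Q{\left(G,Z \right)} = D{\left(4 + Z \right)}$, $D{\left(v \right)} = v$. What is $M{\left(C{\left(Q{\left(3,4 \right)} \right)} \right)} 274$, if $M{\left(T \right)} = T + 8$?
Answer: $\frac{6850}{3} \approx 2283.3$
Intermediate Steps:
$Q{\left(G,Z \right)} = 3 - Z$ ($Q{\left(G,Z \right)} = 7 - \left(4 + Z\right) = 3 - Z$)
$C{\left(p \right)} = - \frac{p}{3}$
$M{\left(T \right)} = 8 + T$
$M{\left(C{\left(Q{\left(3,4 \right)} \right)} \right)} 274 = \left(8 - \frac{3 - 4}{3}\right) 274 = \left(8 - - \frac{1}{3}\right) 274 = \left(8 + \frac{1}{3}\right) 274 = \frac{25}{3} \cdot 274 = \frac{6850}{3}$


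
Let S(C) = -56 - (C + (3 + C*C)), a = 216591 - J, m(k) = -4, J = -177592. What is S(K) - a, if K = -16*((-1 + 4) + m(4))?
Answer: -394514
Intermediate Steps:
a = 394183 (a = 216591 - 1*(-177592) = 216591 + 177592 = 394183)
K = 16 (K = -16*((-1 + 4) - 4) = -16*(3 - 4) = -16*(-1) = 16)
S(C) = -59 - C - C² (S(C) = -56 - (C + (3 + C²)) = -56 - (3 + C + C²) = -56 + (-3 - C - C²) = -59 - C - C²)
S(K) - a = (-59 - 1*16 - 1*16²) - 1*394183 = (-59 - 16 - 1*256) - 394183 = (-59 - 16 - 256) - 394183 = -331 - 394183 = -394514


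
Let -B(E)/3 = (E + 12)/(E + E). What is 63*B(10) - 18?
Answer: -2259/10 ≈ -225.90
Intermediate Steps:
B(E) = -3*(12 + E)/(2*E) (B(E) = -3*(E + 12)/(E + E) = -3*(12 + E)/(2*E))
63*B(10) - 18 = 63*(-3/2 - 18/10) - 18 = 63*(-3/2 - 18*⅒) - 18 = 63*(-3/2 - 9/5) - 18 = 63*(-33/10) - 18 = -2079/10 - 18 = -2259/10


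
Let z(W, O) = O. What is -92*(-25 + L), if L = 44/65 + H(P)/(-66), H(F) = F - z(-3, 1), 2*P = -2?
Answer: 4793936/2145 ≈ 2234.9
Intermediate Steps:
P = -1 (P = (1/2)*(-2) = -1)
H(F) = -1 + F (H(F) = F - 1*1 = F - 1 = -1 + F)
L = 1517/2145 (L = 44/65 + (-1 - 1)/(-66) = 44*(1/65) - 2*(-1/66) = 44/65 + 1/33 = 1517/2145 ≈ 0.70723)
-92*(-25 + L) = -92*(-25 + 1517/2145) = -92*(-52108/2145) = 4793936/2145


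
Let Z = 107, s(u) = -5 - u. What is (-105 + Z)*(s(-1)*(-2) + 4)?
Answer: 24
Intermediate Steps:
(-105 + Z)*(s(-1)*(-2) + 4) = (-105 + 107)*((-5 - 1*(-1))*(-2) + 4) = 2*((-5 + 1)*(-2) + 4) = 2*(-4*(-2) + 4) = 2*(8 + 4) = 2*12 = 24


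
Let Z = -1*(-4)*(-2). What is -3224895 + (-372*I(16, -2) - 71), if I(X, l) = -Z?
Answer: -3227942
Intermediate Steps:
Z = -8 (Z = 4*(-2) = -8)
I(X, l) = 8 (I(X, l) = -1*(-8) = 8)
-3224895 + (-372*I(16, -2) - 71) = -3224895 + (-372*8 - 71) = -3224895 + (-2976 - 71) = -3224895 - 3047 = -3227942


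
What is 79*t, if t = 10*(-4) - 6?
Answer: -3634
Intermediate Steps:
t = -46 (t = -40 - 6 = -46)
79*t = 79*(-46) = -3634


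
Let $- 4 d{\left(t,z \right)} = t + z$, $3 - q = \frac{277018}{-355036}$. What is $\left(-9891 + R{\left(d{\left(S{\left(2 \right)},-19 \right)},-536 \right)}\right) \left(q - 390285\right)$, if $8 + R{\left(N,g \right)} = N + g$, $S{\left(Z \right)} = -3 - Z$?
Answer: $\frac{722541368602243}{177518} \approx 4.0702 \cdot 10^{9}$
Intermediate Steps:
$q = \frac{671063}{177518}$ ($q = 3 - \frac{277018}{-355036} = 3 - 277018 \left(- \frac{1}{355036}\right) = 3 - - \frac{138509}{177518} = 3 + \frac{138509}{177518} = \frac{671063}{177518} \approx 3.7803$)
$d{\left(t,z \right)} = - \frac{t}{4} - \frac{z}{4}$ ($d{\left(t,z \right)} = - \frac{t + z}{4} = - \frac{t}{4} - \frac{z}{4}$)
$R{\left(N,g \right)} = -8 + N + g$ ($R{\left(N,g \right)} = -8 + \left(N + g\right) = -8 + N + g$)
$\left(-9891 + R{\left(d{\left(S{\left(2 \right)},-19 \right)},-536 \right)}\right) \left(q - 390285\right) = \left(-9891 - \left(\frac{2157}{4} + \frac{-3 - 2}{4}\right)\right) \left(\frac{671063}{177518} - 390285\right) = \left(-9891 - \left(\frac{2157}{4} + \frac{-3 - 2}{4}\right)\right) \left(- \frac{69281941567}{177518}\right) = \left(-9891 - 538\right) \left(- \frac{69281941567}{177518}\right) = \left(-10429\right) \left(- \frac{69281941567}{177518}\right) = \frac{722541368602243}{177518}$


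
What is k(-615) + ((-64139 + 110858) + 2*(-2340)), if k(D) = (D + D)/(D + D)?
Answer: 42040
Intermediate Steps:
k(D) = 1 (k(D) = (2*D)/((2*D)) = (2*D)*(1/(2*D)) = 1)
k(-615) + ((-64139 + 110858) + 2*(-2340)) = 1 + ((-64139 + 110858) + 2*(-2340)) = 1 + (46719 - 4680) = 1 + 42039 = 42040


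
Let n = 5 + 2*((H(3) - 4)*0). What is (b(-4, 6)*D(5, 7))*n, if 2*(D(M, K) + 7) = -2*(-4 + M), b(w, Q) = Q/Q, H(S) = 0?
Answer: -40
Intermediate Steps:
b(w, Q) = 1
D(M, K) = -3 - M (D(M, K) = -7 + (-2*(-4 + M))/2 = -7 + (8 - 2*M)/2 = -7 + (4 - M) = -3 - M)
n = 5 (n = 5 + 2*((0 - 4)*0) = 5 + 2*(-4*0) = 5 + 2*0 = 5 + 0 = 5)
(b(-4, 6)*D(5, 7))*n = (1*(-3 - 1*5))*5 = (1*(-3 - 5))*5 = (1*(-8))*5 = -8*5 = -40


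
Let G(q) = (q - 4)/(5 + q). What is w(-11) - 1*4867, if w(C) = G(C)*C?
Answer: -9789/2 ≈ -4894.5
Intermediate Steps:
G(q) = (-4 + q)/(5 + q)
w(C) = C*(-4 + C)/(5 + C) (w(C) = ((-4 + C)/(5 + C))*C = C*(-4 + C)/(5 + C))
w(-11) - 1*4867 = -11*(-4 - 11)/(5 - 11) - 1*4867 = -11*(-15)/(-6) - 4867 = -11*(-⅙)*(-15) - 4867 = -55/2 - 4867 = -9789/2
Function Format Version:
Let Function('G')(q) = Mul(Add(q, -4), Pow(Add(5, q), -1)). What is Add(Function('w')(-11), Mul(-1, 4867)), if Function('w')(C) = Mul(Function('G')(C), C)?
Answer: Rational(-9789, 2) ≈ -4894.5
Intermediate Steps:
Function('G')(q) = Mul(Pow(Add(5, q), -1), Add(-4, q)) (Function('G')(q) = Mul(Add(-4, q), Pow(Add(5, q), -1)) = Mul(Pow(Add(5, q), -1), Add(-4, q)))
Function('w')(C) = Mul(C, Pow(Add(5, C), -1), Add(-4, C)) (Function('w')(C) = Mul(Mul(Pow(Add(5, C), -1), Add(-4, C)), C) = Mul(C, Pow(Add(5, C), -1), Add(-4, C)))
Add(Function('w')(-11), Mul(-1, 4867)) = Add(Mul(-11, Pow(Add(5, -11), -1), Add(-4, -11)), Mul(-1, 4867)) = Add(Mul(-11, Pow(-6, -1), -15), -4867) = Add(Mul(-11, Rational(-1, 6), -15), -4867) = Add(Rational(-55, 2), -4867) = Rational(-9789, 2)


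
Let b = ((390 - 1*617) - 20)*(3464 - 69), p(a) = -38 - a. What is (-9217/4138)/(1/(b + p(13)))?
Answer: 3864761836/2069 ≈ 1.8679e+6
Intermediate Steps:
b = -838565 (b = ((390 - 617) - 20)*3395 = (-227 - 20)*3395 = -247*3395 = -838565)
(-9217/4138)/(1/(b + p(13))) = (-9217/4138)/(1/(-838565 + (-38 - 1*13))) = (-9217*1/4138)/(1/(-838565 + (-38 - 13))) = -9217/(4138*(1/(-838565 - 51))) = -9217/(4138*(1/(-838616))) = -9217/(4138*(-1/838616)) = -9217/4138*(-838616) = 3864761836/2069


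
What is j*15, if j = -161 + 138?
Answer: -345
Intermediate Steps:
j = -23
j*15 = -23*15 = -345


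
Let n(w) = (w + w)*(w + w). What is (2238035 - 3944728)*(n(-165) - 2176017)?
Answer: 3527934114081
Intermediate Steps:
n(w) = 4*w² (n(w) = (2*w)*(2*w) = 4*w²)
(2238035 - 3944728)*(n(-165) - 2176017) = (2238035 - 3944728)*(4*(-165)² - 2176017) = -1706693*(4*27225 - 2176017) = -1706693*(108900 - 2176017) = -1706693*(-2067117) = 3527934114081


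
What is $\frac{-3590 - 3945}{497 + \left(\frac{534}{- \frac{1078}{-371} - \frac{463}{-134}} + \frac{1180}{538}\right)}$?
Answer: $- \frac{8324171375}{644218947} \approx -12.921$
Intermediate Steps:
$\frac{-3590 - 3945}{497 + \left(\frac{534}{- \frac{1078}{-371} - \frac{463}{-134}} + \frac{1180}{538}\right)} = - \frac{7535}{497 + \left(\frac{534}{\left(-1078\right) \left(- \frac{1}{371}\right) - - \frac{463}{134}} + 1180 \cdot \frac{1}{538}\right)} = - \frac{7535}{497 + \left(\frac{534}{\frac{154}{53} + \frac{463}{134}} + \frac{590}{269}\right)} = - \frac{7535}{497 + \left(\frac{534}{\frac{45175}{7102}} + \frac{590}{269}\right)} = - \frac{7535}{497 + \left(534 \cdot \frac{7102}{45175} + \frac{590}{269}\right)} = - \frac{7535}{497 + \left(\frac{3792468}{45175} + \frac{590}{269}\right)} = - \frac{7535}{497 + \frac{1046827142}{12152075}} = - \frac{7535}{\frac{7086408417}{12152075}} = \left(-7535\right) \frac{12152075}{7086408417} = - \frac{8324171375}{644218947}$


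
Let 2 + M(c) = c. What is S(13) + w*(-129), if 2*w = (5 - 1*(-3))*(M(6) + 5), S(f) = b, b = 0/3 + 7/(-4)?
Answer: -18583/4 ≈ -4645.8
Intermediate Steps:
b = -7/4 (b = 0*(⅓) + 7*(-¼) = 0 - 7/4 = -7/4 ≈ -1.7500)
M(c) = -2 + c
S(f) = -7/4
w = 36 (w = ((5 - 1*(-3))*((-2 + 6) + 5))/2 = ((5 + 3)*(4 + 5))/2 = (8*9)/2 = (½)*72 = 36)
S(13) + w*(-129) = -7/4 + 36*(-129) = -7/4 - 4644 = -18583/4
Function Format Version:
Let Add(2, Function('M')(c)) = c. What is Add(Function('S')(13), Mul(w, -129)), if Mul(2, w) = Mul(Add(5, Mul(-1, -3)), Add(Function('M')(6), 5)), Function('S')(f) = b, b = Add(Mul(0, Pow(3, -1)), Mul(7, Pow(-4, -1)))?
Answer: Rational(-18583, 4) ≈ -4645.8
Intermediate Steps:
b = Rational(-7, 4) (b = Add(Mul(0, Rational(1, 3)), Mul(7, Rational(-1, 4))) = Add(0, Rational(-7, 4)) = Rational(-7, 4) ≈ -1.7500)
Function('M')(c) = Add(-2, c)
Function('S')(f) = Rational(-7, 4)
w = 36 (w = Mul(Rational(1, 2), Mul(Add(5, Mul(-1, -3)), Add(Add(-2, 6), 5))) = Mul(Rational(1, 2), Mul(Add(5, 3), Add(4, 5))) = Mul(Rational(1, 2), Mul(8, 9)) = Mul(Rational(1, 2), 72) = 36)
Add(Function('S')(13), Mul(w, -129)) = Add(Rational(-7, 4), Mul(36, -129)) = Add(Rational(-7, 4), -4644) = Rational(-18583, 4)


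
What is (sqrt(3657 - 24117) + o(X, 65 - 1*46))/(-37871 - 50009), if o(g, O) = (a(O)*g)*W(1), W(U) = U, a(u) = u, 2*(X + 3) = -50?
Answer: 133/21970 - I*sqrt(5115)/43940 ≈ 0.0060537 - 0.0016277*I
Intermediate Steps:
X = -28 (X = -3 + (1/2)*(-50) = -3 - 25 = -28)
o(g, O) = O*g (o(g, O) = (O*g)*1 = O*g)
(sqrt(3657 - 24117) + o(X, 65 - 1*46))/(-37871 - 50009) = (sqrt(3657 - 24117) + (65 - 1*46)*(-28))/(-37871 - 50009) = (sqrt(-20460) + (65 - 46)*(-28))/(-87880) = (2*I*sqrt(5115) + 19*(-28))*(-1/87880) = (2*I*sqrt(5115) - 532)*(-1/87880) = (-532 + 2*I*sqrt(5115))*(-1/87880) = 133/21970 - I*sqrt(5115)/43940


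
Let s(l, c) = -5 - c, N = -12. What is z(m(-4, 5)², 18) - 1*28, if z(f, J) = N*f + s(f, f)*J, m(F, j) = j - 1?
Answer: -598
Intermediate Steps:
m(F, j) = -1 + j
z(f, J) = -12*f + J*(-5 - f) (z(f, J) = -12*f + (-5 - f)*J = -12*f + J*(-5 - f))
z(m(-4, 5)², 18) - 1*28 = (-12*(-1 + 5)² - 1*18*(5 + (-1 + 5)²)) - 1*28 = (-12*4² - 1*18*(5 + 4²)) - 28 = (-12*16 - 1*18*(5 + 16)) - 28 = (-192 - 1*18*21) - 28 = (-192 - 378) - 28 = -570 - 28 = -598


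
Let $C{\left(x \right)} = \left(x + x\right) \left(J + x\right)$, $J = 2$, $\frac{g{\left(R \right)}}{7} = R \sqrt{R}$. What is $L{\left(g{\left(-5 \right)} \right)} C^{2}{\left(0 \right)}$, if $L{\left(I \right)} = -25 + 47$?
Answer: $0$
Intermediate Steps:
$g{\left(R \right)} = 7 R^{\frac{3}{2}}$ ($g{\left(R \right)} = 7 R \sqrt{R} = 7 R^{\frac{3}{2}}$)
$C{\left(x \right)} = 2 x \left(2 + x\right)$ ($C{\left(x \right)} = \left(x + x\right) \left(2 + x\right) = 2 x \left(2 + x\right)$)
$L{\left(I \right)} = 22$
$L{\left(g{\left(-5 \right)} \right)} C^{2}{\left(0 \right)} = 22 \left(2 \cdot 0 \left(2 + 0\right)\right)^{2} = 22 \left(2 \cdot 0 \cdot 2\right)^{2} = 22 \cdot 0^{2} = 22 \cdot 0 = 0$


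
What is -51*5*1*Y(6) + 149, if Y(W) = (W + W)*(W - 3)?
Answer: -9031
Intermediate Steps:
Y(W) = 2*W*(-3 + W) (Y(W) = (2*W)*(-3 + W) = 2*W*(-3 + W))
-51*5*1*Y(6) + 149 = -51*5*1*2*6*(-3 + 6) + 149 = -255*2*6*3 + 149 = -255*36 + 149 = -51*180 + 149 = -9180 + 149 = -9031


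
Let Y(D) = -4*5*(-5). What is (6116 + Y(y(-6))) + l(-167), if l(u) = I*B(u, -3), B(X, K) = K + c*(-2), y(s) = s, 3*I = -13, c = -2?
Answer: 18635/3 ≈ 6211.7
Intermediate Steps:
I = -13/3 (I = (⅓)*(-13) = -13/3 ≈ -4.3333)
B(X, K) = 4 + K (B(X, K) = K - 2*(-2) = K + 4 = 4 + K)
Y(D) = 100 (Y(D) = -20*(-5) = 100)
l(u) = -13/3 (l(u) = -13*(4 - 3)/3 = -13/3*1 = -13/3)
(6116 + Y(y(-6))) + l(-167) = (6116 + 100) - 13/3 = 6216 - 13/3 = 18635/3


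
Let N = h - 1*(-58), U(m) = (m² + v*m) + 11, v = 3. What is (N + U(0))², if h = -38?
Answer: 961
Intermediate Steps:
U(m) = 11 + m² + 3*m (U(m) = (m² + 3*m) + 11 = 11 + m² + 3*m)
N = 20 (N = -38 - 1*(-58) = -38 + 58 = 20)
(N + U(0))² = (20 + (11 + 0² + 3*0))² = (20 + (11 + 0 + 0))² = (20 + 11)² = 31² = 961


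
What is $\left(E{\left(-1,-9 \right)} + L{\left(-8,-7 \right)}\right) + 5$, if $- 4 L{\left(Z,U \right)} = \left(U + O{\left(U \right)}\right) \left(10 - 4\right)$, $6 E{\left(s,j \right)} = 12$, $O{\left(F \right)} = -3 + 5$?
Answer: $\frac{29}{2} \approx 14.5$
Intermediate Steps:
$O{\left(F \right)} = 2$
$E{\left(s,j \right)} = 2$ ($E{\left(s,j \right)} = \frac{1}{6} \cdot 12 = 2$)
$L{\left(Z,U \right)} = -3 - \frac{3 U}{2}$ ($L{\left(Z,U \right)} = - \frac{\left(U + 2\right) \left(10 - 4\right)}{4} = - \frac{\left(2 + U\right) 6}{4} = - \frac{12 + 6 U}{4} = -3 - \frac{3 U}{2}$)
$\left(E{\left(-1,-9 \right)} + L{\left(-8,-7 \right)}\right) + 5 = \left(2 - - \frac{15}{2}\right) + 5 = \left(2 + \left(-3 + \frac{21}{2}\right)\right) + 5 = \left(2 + \frac{15}{2}\right) + 5 = \frac{19}{2} + 5 = \frac{29}{2}$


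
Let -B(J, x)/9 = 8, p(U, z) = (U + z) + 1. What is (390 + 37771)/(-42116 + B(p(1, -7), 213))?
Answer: -38161/42188 ≈ -0.90455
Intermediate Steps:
p(U, z) = 1 + U + z
B(J, x) = -72 (B(J, x) = -9*8 = -72)
(390 + 37771)/(-42116 + B(p(1, -7), 213)) = (390 + 37771)/(-42116 - 72) = 38161/(-42188) = 38161*(-1/42188) = -38161/42188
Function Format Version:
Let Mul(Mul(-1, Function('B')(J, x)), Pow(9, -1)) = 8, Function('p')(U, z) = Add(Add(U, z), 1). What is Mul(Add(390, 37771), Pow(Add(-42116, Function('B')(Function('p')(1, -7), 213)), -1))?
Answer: Rational(-38161, 42188) ≈ -0.90455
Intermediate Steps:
Function('p')(U, z) = Add(1, U, z)
Function('B')(J, x) = -72 (Function('B')(J, x) = Mul(-9, 8) = -72)
Mul(Add(390, 37771), Pow(Add(-42116, Function('B')(Function('p')(1, -7), 213)), -1)) = Mul(Add(390, 37771), Pow(Add(-42116, -72), -1)) = Mul(38161, Pow(-42188, -1)) = Mul(38161, Rational(-1, 42188)) = Rational(-38161, 42188)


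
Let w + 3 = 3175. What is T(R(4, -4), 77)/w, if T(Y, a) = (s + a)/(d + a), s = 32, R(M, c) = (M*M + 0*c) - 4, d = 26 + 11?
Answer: 109/361608 ≈ 0.00030143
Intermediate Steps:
d = 37
R(M, c) = -4 + M² (R(M, c) = (M² + 0) - 4 = M² - 4 = -4 + M²)
w = 3172 (w = -3 + 3175 = 3172)
T(Y, a) = (32 + a)/(37 + a)
T(R(4, -4), 77)/w = ((32 + 77)/(37 + 77))/3172 = (109/114)*(1/3172) = 109/361608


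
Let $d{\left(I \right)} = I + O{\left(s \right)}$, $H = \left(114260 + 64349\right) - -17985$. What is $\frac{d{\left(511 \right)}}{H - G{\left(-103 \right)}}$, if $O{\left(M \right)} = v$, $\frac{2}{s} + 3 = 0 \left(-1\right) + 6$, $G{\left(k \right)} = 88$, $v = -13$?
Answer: $\frac{83}{32751} \approx 0.0025343$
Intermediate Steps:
$s = \frac{2}{3}$ ($s = \frac{2}{-3 + \left(0 \left(-1\right) + 6\right)} = \frac{2}{-3 + \left(0 + 6\right)} = \frac{2}{-3 + 6} = \frac{2}{3} \approx 0.66667$)
$O{\left(M \right)} = -13$
$H = 196594$ ($H = 178609 + 17985 = 196594$)
$d{\left(I \right)} = -13 + I$ ($d{\left(I \right)} = I - 13 = -13 + I$)
$\frac{d{\left(511 \right)}}{H - G{\left(-103 \right)}} = \frac{-13 + 511}{196594 - 88} = \frac{498}{196594 - 88} = \frac{498}{196506} = 498 \cdot \frac{1}{196506} = \frac{83}{32751}$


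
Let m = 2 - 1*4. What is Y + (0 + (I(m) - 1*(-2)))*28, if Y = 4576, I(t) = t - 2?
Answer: 4520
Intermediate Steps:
m = -2 (m = 2 - 4 = -2)
I(t) = -2 + t
Y + (0 + (I(m) - 1*(-2)))*28 = 4576 + (0 + ((-2 - 2) - 1*(-2)))*28 = 4576 + (0 + (-4 + 2))*28 = 4576 + (0 - 2)*28 = 4576 - 2*28 = 4576 - 56 = 4520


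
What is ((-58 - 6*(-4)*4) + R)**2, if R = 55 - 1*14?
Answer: 6241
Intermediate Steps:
R = 41 (R = 55 - 14 = 41)
((-58 - 6*(-4)*4) + R)**2 = ((-58 - 6*(-4)*4) + 41)**2 = ((-58 - (-24)*4) + 41)**2 = ((-58 - 1*(-96)) + 41)**2 = ((-58 + 96) + 41)**2 = (38 + 41)**2 = 79**2 = 6241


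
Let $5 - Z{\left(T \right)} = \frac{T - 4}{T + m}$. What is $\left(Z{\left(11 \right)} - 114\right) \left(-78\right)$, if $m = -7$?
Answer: $\frac{17277}{2} \approx 8638.5$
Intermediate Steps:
$Z{\left(T \right)} = 5 - \frac{-4 + T}{-7 + T}$ ($Z{\left(T \right)} = 5 - \frac{T - 4}{T - 7} = 5 - \frac{-4 + T}{-7 + T}$)
$\left(Z{\left(11 \right)} - 114\right) \left(-78\right) = \left(\frac{-31 + 4 \cdot 11}{-7 + 11} - 114\right) \left(-78\right) = \left(\frac{-31 + 44}{4} - 114\right) \left(-78\right) = \left(\frac{1}{4} \cdot 13 - 114\right) \left(-78\right) = \left(\frac{13}{4} - 114\right) \left(-78\right) = \left(- \frac{443}{4}\right) \left(-78\right) = \frac{17277}{2}$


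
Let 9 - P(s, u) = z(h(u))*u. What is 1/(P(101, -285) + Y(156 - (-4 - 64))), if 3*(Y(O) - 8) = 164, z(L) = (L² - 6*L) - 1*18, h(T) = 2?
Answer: -3/22015 ≈ -0.00013627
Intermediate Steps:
z(L) = -18 + L² - 6*L (z(L) = (L² - 6*L) - 18 = -18 + L² - 6*L)
Y(O) = 188/3 (Y(O) = 8 + (⅓)*164 = 8 + 164/3 = 188/3)
P(s, u) = 9 + 26*u (P(s, u) = 9 - (-18 + 2² - 6*2)*u = 9 - (-18 + 4 - 12)*u = 9 - (-26)*u = 9 + 26*u)
1/(P(101, -285) + Y(156 - (-4 - 64))) = 1/((9 + 26*(-285)) + 188/3) = 1/((9 - 7410) + 188/3) = 1/(-7401 + 188/3) = 1/(-22015/3) = -3/22015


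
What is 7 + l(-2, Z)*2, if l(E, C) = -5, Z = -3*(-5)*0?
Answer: -3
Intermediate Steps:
Z = 0 (Z = 15*0 = 0)
7 + l(-2, Z)*2 = 7 - 5*2 = 7 - 10 = -3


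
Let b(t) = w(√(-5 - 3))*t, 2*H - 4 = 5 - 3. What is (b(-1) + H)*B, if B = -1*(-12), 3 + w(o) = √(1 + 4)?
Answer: 72 - 12*√5 ≈ 45.167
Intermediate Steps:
H = 3 (H = 2 + (5 - 3)/2 = 2 + (½)*2 = 2 + 1 = 3)
w(o) = -3 + √5 (w(o) = -3 + √(1 + 4) = -3 + √5)
B = 12
b(t) = t*(-3 + √5) (b(t) = (-3 + √5)*t = t*(-3 + √5))
(b(-1) + H)*B = (-(-3 + √5) + 3)*12 = ((3 - √5) + 3)*12 = (6 - √5)*12 = 72 - 12*√5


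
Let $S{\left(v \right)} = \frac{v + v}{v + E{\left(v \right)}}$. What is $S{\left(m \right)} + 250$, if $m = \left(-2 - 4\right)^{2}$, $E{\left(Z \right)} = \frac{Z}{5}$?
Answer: $\frac{755}{3} \approx 251.67$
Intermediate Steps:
$E{\left(Z \right)} = \frac{Z}{5}$ ($E{\left(Z \right)} = Z \frac{1}{5} = \frac{Z}{5}$)
$m = 36$ ($m = \left(-6\right)^{2} = 36$)
$S{\left(v \right)} = \frac{5}{3}$ ($S{\left(v \right)} = \frac{v + v}{v + \frac{v}{5}} = \frac{2 v}{\frac{6}{5} v} = 2 v \frac{5}{6 v} = \frac{5}{3}$)
$S{\left(m \right)} + 250 = \frac{5}{3} + 250 = \frac{755}{3}$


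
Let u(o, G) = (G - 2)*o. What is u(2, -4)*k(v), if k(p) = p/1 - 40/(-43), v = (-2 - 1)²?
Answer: -5124/43 ≈ -119.16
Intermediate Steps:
v = 9 (v = (-3)² = 9)
u(o, G) = o*(-2 + G) (u(o, G) = (-2 + G)*o = o*(-2 + G))
k(p) = 40/43 + p (k(p) = p*1 - 40*(-1/43) = p + 40/43 = 40/43 + p)
u(2, -4)*k(v) = (2*(-2 - 4))*(40/43 + 9) = (2*(-6))*(427/43) = -12*427/43 = -5124/43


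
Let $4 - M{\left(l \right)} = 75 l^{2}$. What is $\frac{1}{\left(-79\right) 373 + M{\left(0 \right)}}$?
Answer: $- \frac{1}{29463} \approx -3.3941 \cdot 10^{-5}$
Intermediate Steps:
$M{\left(l \right)} = 4 - 75 l^{2}$
$\frac{1}{\left(-79\right) 373 + M{\left(0 \right)}} = \frac{1}{\left(-79\right) 373 + \left(4 - 75 \cdot 0^{2}\right)} = \frac{1}{-29467 + \left(4 - 0\right)} = \frac{1}{-29467 + \left(4 + 0\right)} = \frac{1}{-29467 + 4} = \frac{1}{-29463} = - \frac{1}{29463}$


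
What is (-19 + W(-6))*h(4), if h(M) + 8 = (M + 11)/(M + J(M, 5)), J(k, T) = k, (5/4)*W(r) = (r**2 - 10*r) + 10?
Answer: -16121/40 ≈ -403.02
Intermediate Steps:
W(r) = 8 - 8*r + 4*r**2/5 (W(r) = 4*((r**2 - 10*r) + 10)/5 = 4*(10 + r**2 - 10*r)/5 = 8 - 8*r + 4*r**2/5)
h(M) = -8 + (11 + M)/(2*M) (h(M) = -8 + (M + 11)/(M + M) = -8 + (11 + M)/((2*M)) = -8 + (11 + M)*(1/(2*M)) = -8 + (11 + M)/(2*M))
(-19 + W(-6))*h(4) = (-19 + (8 - 8*(-6) + (4/5)*(-6)**2))*((1/2)*(11 - 15*4)/4) = (-19 + (8 + 48 + (4/5)*36))*((1/2)*(1/4)*(11 - 60)) = (-19 + (8 + 48 + 144/5))*((1/2)*(1/4)*(-49)) = (-19 + 424/5)*(-49/8) = (329/5)*(-49/8) = -16121/40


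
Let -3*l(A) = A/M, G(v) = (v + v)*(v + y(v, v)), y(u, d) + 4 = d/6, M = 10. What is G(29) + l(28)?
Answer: 8647/5 ≈ 1729.4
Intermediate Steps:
y(u, d) = -4 + d/6
G(v) = 2*v*(-4 + 7*v/6) (G(v) = (v + v)*(v + (-4 + v/6)) = (2*v)*(-4 + 7*v/6) = 2*v*(-4 + 7*v/6))
l(A) = -A/30 (l(A) = -A/(3*10) = -A/30)
G(29) + l(28) = (⅓)*29*(-24 + 7*29) - 1/30*28 = (⅓)*29*(-24 + 203) - 14/15 = (⅓)*29*179 - 14/15 = 5191/3 - 14/15 = 8647/5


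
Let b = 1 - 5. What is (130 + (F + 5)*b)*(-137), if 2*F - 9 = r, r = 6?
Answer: -10960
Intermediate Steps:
F = 15/2 (F = 9/2 + (½)*6 = 9/2 + 3 = 15/2 ≈ 7.5000)
b = -4
(130 + (F + 5)*b)*(-137) = (130 + (15/2 + 5)*(-4))*(-137) = (130 + (25/2)*(-4))*(-137) = (130 - 50)*(-137) = 80*(-137) = -10960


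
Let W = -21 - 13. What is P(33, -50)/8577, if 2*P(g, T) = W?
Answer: -17/8577 ≈ -0.0019820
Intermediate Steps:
W = -34
P(g, T) = -17 (P(g, T) = (1/2)*(-34) = -17)
P(33, -50)/8577 = -17/8577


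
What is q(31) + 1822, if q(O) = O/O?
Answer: 1823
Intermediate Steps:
q(O) = 1
q(31) + 1822 = 1 + 1822 = 1823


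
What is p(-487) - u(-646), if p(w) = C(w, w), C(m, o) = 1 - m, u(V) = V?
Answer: 1134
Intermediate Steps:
p(w) = 1 - w
p(-487) - u(-646) = (1 - 1*(-487)) - 1*(-646) = (1 + 487) + 646 = 488 + 646 = 1134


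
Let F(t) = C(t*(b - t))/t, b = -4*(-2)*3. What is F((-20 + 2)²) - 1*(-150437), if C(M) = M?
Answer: 150137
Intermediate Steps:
b = 24 (b = 8*3 = 24)
F(t) = 24 - t (F(t) = (t*(24 - t))/t = 24 - t)
F((-20 + 2)²) - 1*(-150437) = (24 - (-20 + 2)²) - 1*(-150437) = (24 - 1*(-18)²) + 150437 = (24 - 1*324) + 150437 = (24 - 324) + 150437 = -300 + 150437 = 150137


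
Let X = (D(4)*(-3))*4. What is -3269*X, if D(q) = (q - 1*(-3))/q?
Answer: 68649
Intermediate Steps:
D(q) = (3 + q)/q (D(q) = (q + 3)/q = (3 + q)/q)
X = -21 (X = (((3 + 4)/4)*(-3))*4 = (((1/4)*7)*(-3))*4 = ((7/4)*(-3))*4 = -21/4*4 = -21)
-3269*X = -3269*(-21) = 68649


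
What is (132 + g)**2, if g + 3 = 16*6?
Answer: 50625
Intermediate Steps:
g = 93 (g = -3 + 16*6 = -3 + 96 = 93)
(132 + g)**2 = (132 + 93)**2 = 225**2 = 50625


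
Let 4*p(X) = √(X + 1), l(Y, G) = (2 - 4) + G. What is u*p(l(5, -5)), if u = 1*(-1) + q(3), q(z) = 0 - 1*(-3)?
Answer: I*√6/2 ≈ 1.2247*I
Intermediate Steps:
q(z) = 3 (q(z) = 0 + 3 = 3)
l(Y, G) = -2 + G
p(X) = √(1 + X)/4 (p(X) = √(X + 1)/4 = √(1 + X)/4)
u = 2 (u = 1*(-1) + 3 = -1 + 3 = 2)
u*p(l(5, -5)) = 2*(√(1 + (-2 - 5))/4) = 2*(√(1 - 7)/4) = 2*(√(-6)/4) = 2*((I*√6)/4) = 2*(I*√6/4) = I*√6/2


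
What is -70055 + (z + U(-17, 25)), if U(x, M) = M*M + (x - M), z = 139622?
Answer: 70150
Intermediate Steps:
U(x, M) = x + M**2 - M (U(x, M) = M**2 + (x - M) = x + M**2 - M)
-70055 + (z + U(-17, 25)) = -70055 + (139622 + (-17 + 25**2 - 1*25)) = -70055 + (139622 + (-17 + 625 - 25)) = -70055 + (139622 + 583) = -70055 + 140205 = 70150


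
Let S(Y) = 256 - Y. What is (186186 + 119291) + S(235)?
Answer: 305498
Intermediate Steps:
(186186 + 119291) + S(235) = (186186 + 119291) + (256 - 1*235) = 305477 + (256 - 235) = 305477 + 21 = 305498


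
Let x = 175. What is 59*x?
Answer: 10325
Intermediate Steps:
59*x = 59*175 = 10325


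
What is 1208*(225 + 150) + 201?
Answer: 453201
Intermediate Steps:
1208*(225 + 150) + 201 = 1208*375 + 201 = 453000 + 201 = 453201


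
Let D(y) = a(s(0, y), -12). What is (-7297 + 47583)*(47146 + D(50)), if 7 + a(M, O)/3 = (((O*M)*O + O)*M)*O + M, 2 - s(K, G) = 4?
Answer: 1028058434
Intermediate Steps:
s(K, G) = -2 (s(K, G) = 2 - 1*4 = 2 - 4 = -2)
a(M, O) = -21 + 3*M + 3*M*O*(O + M*O**2) (a(M, O) = -21 + 3*((((O*M)*O + O)*M)*O + M) = -21 + 3*((((M*O)*O + O)*M)*O + M) = -21 + 3*(((M*O**2 + O)*M)*O + M) = -21 + 3*(((O + M*O**2)*M)*O + M) = -21 + 3*((M*(O + M*O**2))*O + M) = -21 + 3*(M*O*(O + M*O**2) + M) = -21 + 3*(M + M*O*(O + M*O**2)) = -21 + (3*M + 3*M*O*(O + M*O**2)) = -21 + 3*M + 3*M*O*(O + M*O**2))
D(y) = -21627 (D(y) = -21 + 3*(-2) + 3*(-2)*(-12)**2 + 3*(-2)**2*(-12)**3 = -21 - 6 + 3*(-2)*144 + 3*4*(-1728) = -21 - 6 - 864 - 20736 = -21627)
(-7297 + 47583)*(47146 + D(50)) = (-7297 + 47583)*(47146 - 21627) = 40286*25519 = 1028058434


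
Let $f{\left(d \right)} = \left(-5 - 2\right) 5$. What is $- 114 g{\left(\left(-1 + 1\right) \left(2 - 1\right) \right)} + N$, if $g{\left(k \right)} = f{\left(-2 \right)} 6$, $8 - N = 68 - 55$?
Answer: $23935$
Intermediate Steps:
$N = -5$ ($N = 8 - \left(68 - 55\right) = 8 - 13 = -5$)
$f{\left(d \right)} = -35$ ($f{\left(d \right)} = \left(-7\right) 5 = -35$)
$g{\left(k \right)} = -210$ ($g{\left(k \right)} = \left(-35\right) 6 = -210$)
$- 114 g{\left(\left(-1 + 1\right) \left(2 - 1\right) \right)} + N = \left(-114\right) \left(-210\right) - 5 = 23940 - 5 = 23935$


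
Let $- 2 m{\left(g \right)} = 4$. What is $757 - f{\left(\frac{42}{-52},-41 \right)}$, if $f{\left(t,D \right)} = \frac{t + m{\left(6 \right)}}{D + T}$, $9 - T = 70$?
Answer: $\frac{2007491}{2652} \approx 756.97$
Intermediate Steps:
$m{\left(g \right)} = -2$ ($m{\left(g \right)} = \left(- \frac{1}{2}\right) 4 = -2$)
$T = -61$ ($T = 9 - 70 = -61$)
$f{\left(t,D \right)} = \frac{-2 + t}{-61 + D}$ ($f{\left(t,D \right)} = \frac{t - 2}{D - 61} = \frac{-2 + t}{-61 + D}$)
$757 - f{\left(\frac{42}{-52},-41 \right)} = 757 - \frac{-2 + \frac{42}{-52}}{-61 - 41} = 757 - \frac{-2 + 42 \left(- \frac{1}{52}\right)}{-102} = 757 - - \frac{-2 - \frac{21}{26}}{102} = 757 - \left(- \frac{1}{102}\right) \left(- \frac{73}{26}\right) = 757 - \frac{73}{2652} = \frac{2007491}{2652}$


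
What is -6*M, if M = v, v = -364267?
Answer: 2185602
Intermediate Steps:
M = -364267
-6*M = -6*(-364267) = 2185602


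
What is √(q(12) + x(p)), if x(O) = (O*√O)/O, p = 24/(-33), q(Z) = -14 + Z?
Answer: √(-242 + 22*I*√22)/11 ≈ 0.29515 + 1.4447*I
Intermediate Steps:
p = -8/11 (p = 24*(-1/33) = -8/11 ≈ -0.72727)
x(O) = √O (x(O) = O^(3/2)/O = √O)
√(q(12) + x(p)) = √((-14 + 12) + √(-8/11)) = √(-2 + 2*I*√22/11)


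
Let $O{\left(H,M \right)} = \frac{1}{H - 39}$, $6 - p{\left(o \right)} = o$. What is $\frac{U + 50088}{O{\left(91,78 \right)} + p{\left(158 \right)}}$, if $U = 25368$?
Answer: $- \frac{3923712}{7903} \approx -496.48$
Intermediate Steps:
$p{\left(o \right)} = 6 - o$
$O{\left(H,M \right)} = \frac{1}{-39 + H}$
$\frac{U + 50088}{O{\left(91,78 \right)} + p{\left(158 \right)}} = \frac{25368 + 50088}{\frac{1}{-39 + 91} + \left(6 - 158\right)} = \frac{75456}{\frac{1}{52} + \left(6 - 158\right)} = \frac{75456}{\frac{1}{52} - 152} = \frac{75456}{- \frac{7903}{52}} = 75456 \left(- \frac{52}{7903}\right) = - \frac{3923712}{7903}$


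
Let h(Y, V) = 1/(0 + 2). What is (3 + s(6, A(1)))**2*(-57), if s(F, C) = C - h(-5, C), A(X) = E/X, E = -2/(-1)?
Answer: -4617/4 ≈ -1154.3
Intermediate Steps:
E = 2 (E = -2*(-1) = 2)
h(Y, V) = 1/2
A(X) = 2/X
s(F, C) = -1/2 + C (s(F, C) = C - 1*1/2 = C - 1/2 = -1/2 + C)
(3 + s(6, A(1)))**2*(-57) = (3 + (-1/2 + 2/1))**2*(-57) = (3 + (-1/2 + 2*1))**2*(-57) = (3 + (-1/2 + 2))**2*(-57) = (3 + 3/2)**2*(-57) = (9/2)**2*(-57) = (81/4)*(-57) = -4617/4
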